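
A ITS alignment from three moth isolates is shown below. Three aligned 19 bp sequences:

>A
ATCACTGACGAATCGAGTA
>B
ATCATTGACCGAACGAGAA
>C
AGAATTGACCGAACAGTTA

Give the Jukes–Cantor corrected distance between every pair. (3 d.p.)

A–B: 5/19 sites differ → p ≈ 0.263158, d = −0.75 ln(1 − 0.350877) = 0.324100 ≈ 0.324.
A–C: 9/19 sites differ → p ≈ 0.473684, d = −0.75 ln(1 − 0.631579) = 0.748897 ≈ 0.749.
B–C: 6/19 sites differ → p ≈ 0.315789, d = −0.75 ln(1 − 0.421052) = 0.409907 ≈ 0.410.

d(A,B) = 0.324, d(A,C) = 0.749, d(B,C) = 0.410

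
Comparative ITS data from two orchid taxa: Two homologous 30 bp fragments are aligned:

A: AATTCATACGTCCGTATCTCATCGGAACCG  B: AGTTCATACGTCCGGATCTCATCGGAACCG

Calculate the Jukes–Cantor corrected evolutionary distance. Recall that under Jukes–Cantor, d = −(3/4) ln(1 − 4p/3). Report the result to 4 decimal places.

The sequences differ at 2 of 30 sites (2, 15), so p = 2/30 ≈ 0.066667.
d = −(3/4) ln(1 − 4p/3) = −0.75 ln(1 − 0.088889) = −0.75 ln(0.911111)
  = −0.75 × (-0.093091) = 0.069818 substitutions/site.

0.0698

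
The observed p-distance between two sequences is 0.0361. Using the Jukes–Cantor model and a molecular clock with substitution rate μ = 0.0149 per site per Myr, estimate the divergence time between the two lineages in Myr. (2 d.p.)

1.24

d = −(3/4) ln(1 − 4p/3) = −0.75 ln(1 − 0.048133) = −0.75 ln(0.951867)
  = −0.75 × (-0.049330) = 0.036998 substitutions/site.
Under a molecular clock d = 2μt, so t = d/(2μ) = 0.036998 / (2 × 0.0149) = 1.24 Myr.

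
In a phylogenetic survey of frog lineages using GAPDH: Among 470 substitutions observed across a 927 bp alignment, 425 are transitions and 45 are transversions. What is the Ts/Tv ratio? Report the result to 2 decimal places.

R = 425/45 = 9.444444… ≈ 9.44 (to 2 d.p.).

9.44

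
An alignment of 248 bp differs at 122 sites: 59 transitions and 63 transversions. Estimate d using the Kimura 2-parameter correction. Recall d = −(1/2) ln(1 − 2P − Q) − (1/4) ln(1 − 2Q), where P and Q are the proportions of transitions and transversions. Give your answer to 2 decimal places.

P = 59/248 ≈ 0.237903 and Q = 63/248 ≈ 0.254032.
Under the Kimura two-parameter model, d = −½ ln(1 − 2P − Q) − ¼ ln(1 − 2Q).
1 − 2P − Q = 0.270162, giving −½ ln(0.270162) = 0.654367.
1 − 2Q = 0.491936, giving −¼ ln(0.491936) = 0.177352.
d = 0.654367 + 0.177352 = 0.831719.

0.83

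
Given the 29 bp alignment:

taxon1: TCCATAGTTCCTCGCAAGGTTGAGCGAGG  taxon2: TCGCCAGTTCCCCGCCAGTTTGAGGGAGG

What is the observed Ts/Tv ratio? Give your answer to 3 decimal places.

Transitions are A↔G and C↔T; transversions are all other mismatches.
Transitions: 2. Transversions: 5.
R = 2/5 = 0.400.

0.400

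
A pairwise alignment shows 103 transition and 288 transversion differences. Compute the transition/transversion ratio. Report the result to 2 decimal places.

0.36

R = 103/288 = 0.357638… ≈ 0.36 (to 2 d.p.).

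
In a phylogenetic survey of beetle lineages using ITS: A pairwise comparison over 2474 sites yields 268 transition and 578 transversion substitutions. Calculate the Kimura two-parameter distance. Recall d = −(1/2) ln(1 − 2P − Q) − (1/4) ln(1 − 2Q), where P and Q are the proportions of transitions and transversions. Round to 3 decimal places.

P = 268/2474 ≈ 0.108327 and Q = 578/2474 ≈ 0.23363.
Under the Kimura two-parameter model, d = −½ ln(1 − 2P − Q) − ¼ ln(1 − 2Q).
1 − 2P − Q = 0.549716, giving −½ ln(0.549716) = 0.299177.
1 − 2Q = 0.53274, giving −¼ ln(0.53274) = 0.157430.
d = 0.299177 + 0.157430 = 0.456607.

0.457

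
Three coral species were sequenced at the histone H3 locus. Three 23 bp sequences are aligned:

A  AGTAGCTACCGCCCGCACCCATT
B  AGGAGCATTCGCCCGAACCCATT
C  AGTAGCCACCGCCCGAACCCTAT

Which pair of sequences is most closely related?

A–B: 5/23 differ, p = 0.217, d = 0.257.
A–C: 4/23 differ, p = 0.174, d = 0.198.
B–C: 6/23 differ, p = 0.261, d = 0.321.
The smallest distance is between A and C.

A and C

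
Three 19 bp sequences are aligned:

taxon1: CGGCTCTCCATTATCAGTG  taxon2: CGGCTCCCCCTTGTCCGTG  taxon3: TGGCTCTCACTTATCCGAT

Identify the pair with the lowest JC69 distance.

taxon1–taxon2: 4/19 differ, p = 0.211, d = 0.247.
taxon1–taxon3: 6/19 differ, p = 0.316, d = 0.410.
taxon2–taxon3: 6/19 differ, p = 0.316, d = 0.410.
The smallest distance is between taxon1 and taxon2.

taxon1 and taxon2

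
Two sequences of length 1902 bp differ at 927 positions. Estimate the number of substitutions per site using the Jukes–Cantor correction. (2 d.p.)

0.79

p = 927/1902 ≈ 0.487382.
d = −(3/4) ln(1 − 4p/3) = −0.75 ln(1 − 0.649843) = −0.75 ln(0.350157)
  = −0.75 × (-1.049374) = 0.787031 substitutions/site.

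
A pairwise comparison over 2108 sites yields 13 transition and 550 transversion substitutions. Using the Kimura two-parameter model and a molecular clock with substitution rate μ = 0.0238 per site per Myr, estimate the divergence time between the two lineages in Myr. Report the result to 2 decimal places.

P = 13/2108 ≈ 0.006167 and Q = 550/2108 ≈ 0.260911.
Under the Kimura two-parameter model, d = −½ ln(1 − 2P − Q) − ¼ ln(1 − 2Q).
1 − 2P − Q = 0.726755, giving −½ ln(0.726755) = 0.159583.
1 − 2Q = 0.478178, giving −¼ ln(0.478178) = 0.184443.
d = 0.159583 + 0.184443 = 0.344026.
Under a molecular clock d = 2μt, so t = d/(2μ) = 0.344026 / (2 × 0.0238) = 7.23 Myr.

7.23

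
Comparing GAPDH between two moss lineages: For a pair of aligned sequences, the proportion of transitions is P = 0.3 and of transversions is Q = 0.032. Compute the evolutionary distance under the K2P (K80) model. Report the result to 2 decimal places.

Under the Kimura two-parameter model, d = −½ ln(1 − 2P − Q) − ¼ ln(1 − 2Q).
1 − 2P − Q = 0.368, giving −½ ln(0.368) = 0.499836.
1 − 2Q = 0.936, giving −¼ ln(0.936) = 0.016535.
d = 0.499836 + 0.016535 = 0.516371.

0.52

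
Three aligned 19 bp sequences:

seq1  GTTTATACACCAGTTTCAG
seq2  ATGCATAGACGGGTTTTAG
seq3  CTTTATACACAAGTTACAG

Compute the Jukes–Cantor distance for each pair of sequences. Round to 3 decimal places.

seq1–seq2: 7/19 sites differ → p ≈ 0.368421, d = −0.75 ln(1 − 0.491228) = 0.506816 ≈ 0.507.
seq1–seq3: 3/19 sites differ → p ≈ 0.157895, d = −0.75 ln(1 − 0.210527) = 0.177292 ≈ 0.177.
seq2–seq3: 8/19 sites differ → p ≈ 0.421053, d = −0.75 ln(1 − 0.561404) = 0.618132 ≈ 0.618.

d(seq1,seq2) = 0.507, d(seq1,seq3) = 0.177, d(seq2,seq3) = 0.618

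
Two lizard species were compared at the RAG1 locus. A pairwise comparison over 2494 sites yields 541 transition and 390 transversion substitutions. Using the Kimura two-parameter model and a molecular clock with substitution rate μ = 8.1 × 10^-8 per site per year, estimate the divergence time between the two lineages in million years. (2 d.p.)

3.33

P = 541/2494 ≈ 0.216921 and Q = 390/2494 ≈ 0.156375.
Under the Kimura two-parameter model, d = −½ ln(1 − 2P − Q) − ¼ ln(1 − 2Q).
1 − 2P − Q = 0.409783, giving −½ ln(0.409783) = 0.446064.
1 − 2Q = 0.68725, giving −¼ ln(0.68725) = 0.093764.
d = 0.446064 + 0.093764 = 0.539828.
Under a molecular clock d = 2μt, so t = d/(2μ) = 0.539828 / (2 × 8.1 × 10^-8) = 3.33 million years.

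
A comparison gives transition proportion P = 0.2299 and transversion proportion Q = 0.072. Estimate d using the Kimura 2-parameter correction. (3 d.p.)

0.418

Under the Kimura two-parameter model, d = −½ ln(1 − 2P − Q) − ¼ ln(1 − 2Q).
1 − 2P − Q = 0.4682, giving −½ ln(0.4682) = 0.379430.
1 − 2Q = 0.856, giving −¼ ln(0.856) = 0.038871.
d = 0.379430 + 0.038871 = 0.418301.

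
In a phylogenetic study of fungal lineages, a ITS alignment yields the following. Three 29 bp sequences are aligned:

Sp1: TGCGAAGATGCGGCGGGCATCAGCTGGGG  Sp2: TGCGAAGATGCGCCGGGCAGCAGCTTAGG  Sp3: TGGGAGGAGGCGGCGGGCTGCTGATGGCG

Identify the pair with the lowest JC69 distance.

Sp1 and Sp2

Sp1–Sp2: 4/29 differ, p = 0.138, d = 0.152.
Sp1–Sp3: 8/29 differ, p = 0.276, d = 0.344.
Sp2–Sp3: 10/29 differ, p = 0.345, d = 0.462.
The smallest distance is between Sp1 and Sp2.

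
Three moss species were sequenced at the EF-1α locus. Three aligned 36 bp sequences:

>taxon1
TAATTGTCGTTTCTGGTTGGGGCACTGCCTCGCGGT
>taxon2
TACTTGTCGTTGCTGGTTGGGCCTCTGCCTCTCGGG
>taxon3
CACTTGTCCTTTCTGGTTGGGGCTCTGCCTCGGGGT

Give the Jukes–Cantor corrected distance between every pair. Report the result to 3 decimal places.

d(taxon1,taxon2) = 0.188, d(taxon1,taxon3) = 0.154, d(taxon2,taxon3) = 0.225

taxon1–taxon2: 6/36 sites differ → p ≈ 0.166667, d = −0.75 ln(1 − 0.222223) = 0.188487 ≈ 0.188.
taxon1–taxon3: 5/36 sites differ → p ≈ 0.138889, d = −0.75 ln(1 − 0.185185) = 0.153596 ≈ 0.154.
taxon2–taxon3: 7/36 sites differ → p ≈ 0.194444, d = −0.75 ln(1 − 0.259259) = 0.225078 ≈ 0.225.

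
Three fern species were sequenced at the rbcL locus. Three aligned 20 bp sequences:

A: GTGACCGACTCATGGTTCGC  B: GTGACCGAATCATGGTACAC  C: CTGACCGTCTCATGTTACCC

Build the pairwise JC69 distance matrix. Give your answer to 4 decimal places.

A–B: 3/20 sites differ → p = 0.15, d = −0.75 ln(1 − 0.2) = 0.167358 ≈ 0.1674.
A–C: 5/20 sites differ → p = 0.25, d = −0.75 ln(1 − 0.333333) = 0.304098 ≈ 0.3041.
B–C: 5/20 sites differ → p = 0.25, d = −0.75 ln(1 − 0.333333) = 0.304098 ≈ 0.3041.

d(A,B) = 0.1674, d(A,C) = 0.3041, d(B,C) = 0.3041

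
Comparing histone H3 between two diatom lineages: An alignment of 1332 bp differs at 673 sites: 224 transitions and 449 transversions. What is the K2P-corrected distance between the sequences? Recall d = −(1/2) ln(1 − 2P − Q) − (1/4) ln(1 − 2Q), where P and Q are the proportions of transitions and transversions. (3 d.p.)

0.840

P = 224/1332 ≈ 0.168168 and Q = 449/1332 ≈ 0.337087.
Under the Kimura two-parameter model, d = −½ ln(1 − 2P − Q) − ¼ ln(1 − 2Q).
1 − 2P − Q = 0.326577, giving −½ ln(0.326577) = 0.559545.
1 − 2Q = 0.325826, giving −¼ ln(0.325826) = 0.280348.
d = 0.559545 + 0.280348 = 0.839893.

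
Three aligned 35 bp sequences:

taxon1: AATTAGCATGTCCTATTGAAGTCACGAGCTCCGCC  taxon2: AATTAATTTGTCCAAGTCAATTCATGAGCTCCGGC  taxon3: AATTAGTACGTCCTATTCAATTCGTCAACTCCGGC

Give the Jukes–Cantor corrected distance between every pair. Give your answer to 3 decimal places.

d(taxon1,taxon2) = 0.315, d(taxon1,taxon3) = 0.315, d(taxon2,taxon3) = 0.273

taxon1–taxon2: 9/35 sites differ → p ≈ 0.257143, d = −0.75 ln(1 − 0.342857) = 0.314890 ≈ 0.315.
taxon1–taxon3: 9/35 sites differ → p ≈ 0.257143, d = −0.75 ln(1 − 0.342857) = 0.314890 ≈ 0.315.
taxon2–taxon3: 8/35 sites differ → p ≈ 0.228571, d = −0.75 ln(1 − 0.304761) = 0.272625 ≈ 0.273.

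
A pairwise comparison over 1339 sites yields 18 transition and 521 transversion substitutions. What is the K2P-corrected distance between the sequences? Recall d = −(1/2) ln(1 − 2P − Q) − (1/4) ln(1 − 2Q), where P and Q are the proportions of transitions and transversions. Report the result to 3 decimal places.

P = 18/1339 ≈ 0.013443 and Q = 521/1339 ≈ 0.389096.
Under the Kimura two-parameter model, d = −½ ln(1 − 2P − Q) − ¼ ln(1 − 2Q).
1 − 2P − Q = 0.584018, giving −½ ln(0.584018) = 0.268912.
1 − 2Q = 0.221808, giving −¼ ln(0.221808) = 0.376486.
d = 0.268912 + 0.376486 = 0.645398.

0.645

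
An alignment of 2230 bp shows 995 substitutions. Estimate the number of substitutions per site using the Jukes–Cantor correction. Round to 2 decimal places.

0.68

p = 995/2230 ≈ 0.446188.
d = −(3/4) ln(1 − 4p/3) = −0.75 ln(1 − 0.594917) = −0.75 ln(0.405083)
  = −0.75 × (-0.903663) = 0.677747 substitutions/site.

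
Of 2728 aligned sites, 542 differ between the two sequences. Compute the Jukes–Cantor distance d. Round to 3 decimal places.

0.231

p = 542/2728 ≈ 0.19868.
d = −(3/4) ln(1 − 4p/3) = −0.75 ln(1 − 0.264907) = −0.75 ln(0.735093)
  = −0.75 × (-0.307758) = 0.230819 substitutions/site.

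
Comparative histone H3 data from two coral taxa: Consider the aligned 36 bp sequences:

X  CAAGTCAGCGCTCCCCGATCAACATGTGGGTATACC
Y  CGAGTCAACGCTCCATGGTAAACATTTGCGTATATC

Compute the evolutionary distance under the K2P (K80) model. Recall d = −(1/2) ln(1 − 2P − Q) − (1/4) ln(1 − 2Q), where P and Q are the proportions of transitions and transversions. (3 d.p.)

Of 36 sites, 5 differences are transitions and 4 are transversions, so P = 5/36 ≈ 0.138889 and Q = 4/36 ≈ 0.111111.
Under the Kimura two-parameter model, d = −½ ln(1 − 2P − Q) − ¼ ln(1 − 2Q).
1 − 2P − Q = 0.611111, giving −½ ln(0.611111) = 0.246238.
1 − 2Q = 0.777778, giving −¼ ln(0.777778) = 0.062829.
d = 0.246238 + 0.062829 = 0.309067.

0.309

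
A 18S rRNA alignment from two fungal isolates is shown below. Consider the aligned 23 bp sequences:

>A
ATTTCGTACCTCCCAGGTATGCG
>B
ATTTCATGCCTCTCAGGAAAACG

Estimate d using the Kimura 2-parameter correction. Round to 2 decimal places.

Of 23 sites, 4 differences are transitions and 2 are transversions, so P = 4/23 ≈ 0.173913 and Q = 2/23 ≈ 0.086957.
Under the Kimura two-parameter model, d = −½ ln(1 − 2P − Q) − ¼ ln(1 − 2Q).
1 − 2P − Q = 0.565217, giving −½ ln(0.565217) = 0.285273.
1 − 2Q = 0.826086, giving −¼ ln(0.826086) = 0.047764.
d = 0.285273 + 0.047764 = 0.333037.

0.33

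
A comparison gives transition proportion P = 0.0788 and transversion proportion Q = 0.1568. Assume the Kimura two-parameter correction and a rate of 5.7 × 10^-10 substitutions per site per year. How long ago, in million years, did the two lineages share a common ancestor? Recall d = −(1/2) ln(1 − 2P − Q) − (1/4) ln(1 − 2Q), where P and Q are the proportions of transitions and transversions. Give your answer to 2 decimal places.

Under the Kimura two-parameter model, d = −½ ln(1 − 2P − Q) − ¼ ln(1 − 2Q).
1 − 2P − Q = 0.6856, giving −½ ln(0.6856) = 0.188730.
1 − 2Q = 0.6864, giving −¼ ln(0.6864) = 0.094074.
d = 0.188730 + 0.094074 = 0.282804.
Under a molecular clock d = 2μt, so t = d/(2μ) = 0.282804 / (2 × 5.7 × 10^-10) = 248.07 million years.

248.07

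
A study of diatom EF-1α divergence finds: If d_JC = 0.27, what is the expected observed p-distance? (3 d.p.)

p = (3/4)(1 − e^(−4d/3)) = 0.75 × (1 − e^(-0.36)) = 0.75 × (1 − 0.697676) = 0.226743.

0.227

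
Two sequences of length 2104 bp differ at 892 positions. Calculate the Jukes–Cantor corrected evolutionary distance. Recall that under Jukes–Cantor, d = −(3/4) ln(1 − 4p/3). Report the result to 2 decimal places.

0.62

p = 892/2104 ≈ 0.423954.
d = −(3/4) ln(1 − 4p/3) = −0.75 ln(1 − 0.565272) = −0.75 ln(0.434728)
  = −0.75 × (-0.833035) = 0.624776 substitutions/site.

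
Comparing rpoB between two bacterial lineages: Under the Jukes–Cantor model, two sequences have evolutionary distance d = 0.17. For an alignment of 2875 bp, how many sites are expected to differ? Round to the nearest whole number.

Invert JC69: p = (3/4)(1 − e^(−4d/3)) = 0.75 × (1 − e^(-0.226667)) = 0.75 × (1 − 0.797186) = 0.152111.
Expected differing sites = pL ≈ 0.152111 × 2875 = 437.319125 ≈ 437.

437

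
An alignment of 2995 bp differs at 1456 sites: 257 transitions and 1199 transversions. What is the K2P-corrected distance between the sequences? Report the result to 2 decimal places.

0.83

P = 257/2995 ≈ 0.08581 and Q = 1199/2995 ≈ 0.400334.
Under the Kimura two-parameter model, d = −½ ln(1 − 2P − Q) − ¼ ln(1 − 2Q).
1 − 2P − Q = 0.428046, giving −½ ln(0.428046) = 0.424262.
1 − 2Q = 0.199332, giving −¼ ln(0.199332) = 0.403196.
d = 0.424262 + 0.403196 = 0.827458.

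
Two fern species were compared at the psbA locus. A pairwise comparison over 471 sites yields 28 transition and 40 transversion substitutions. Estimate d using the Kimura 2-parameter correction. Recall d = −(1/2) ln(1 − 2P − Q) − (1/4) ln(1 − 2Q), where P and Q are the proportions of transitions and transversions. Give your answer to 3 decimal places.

0.161

P = 28/471 ≈ 0.059448 and Q = 40/471 ≈ 0.084926.
Under the Kimura two-parameter model, d = −½ ln(1 − 2P − Q) − ¼ ln(1 − 2Q).
1 − 2P − Q = 0.796178, giving −½ ln(0.796178) = 0.113966.
1 − 2Q = 0.830148, giving −¼ ln(0.830148) = 0.046538.
d = 0.113966 + 0.046538 = 0.160504.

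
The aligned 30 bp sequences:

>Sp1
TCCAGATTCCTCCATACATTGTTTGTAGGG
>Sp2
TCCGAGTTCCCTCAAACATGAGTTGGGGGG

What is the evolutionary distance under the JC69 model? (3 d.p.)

The sequences differ at 11 of 30 sites, so p = 11/30 ≈ 0.366667.
d = −(3/4) ln(1 − 4p/3) = −0.75 ln(1 − 0.488889) = −0.75 ln(0.511111)
  = −0.75 × (-0.671168) = 0.503376 substitutions/site.

0.503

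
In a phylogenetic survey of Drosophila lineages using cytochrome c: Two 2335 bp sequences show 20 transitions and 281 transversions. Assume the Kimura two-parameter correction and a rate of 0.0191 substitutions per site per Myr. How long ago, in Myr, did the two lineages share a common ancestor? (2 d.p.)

3.74

P = 20/2335 ≈ 0.008565 and Q = 281/2335 ≈ 0.120343.
Under the Kimura two-parameter model, d = −½ ln(1 − 2P − Q) − ¼ ln(1 − 2Q).
1 − 2P − Q = 0.862527, giving −½ ln(0.862527) = 0.073944.
1 − 2Q = 0.759314, giving −¼ ln(0.759314) = 0.068835.
d = 0.073944 + 0.068835 = 0.142779.
Under a molecular clock d = 2μt, so t = d/(2μ) = 0.142779 / (2 × 0.0191) = 3.74 Myr.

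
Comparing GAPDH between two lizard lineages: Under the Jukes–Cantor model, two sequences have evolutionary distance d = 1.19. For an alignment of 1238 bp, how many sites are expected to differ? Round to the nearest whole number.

739

Invert JC69: p = (3/4)(1 − e^(−4d/3)) = 0.75 × (1 − e^(-1.586667)) = 0.75 × (1 − 0.204606) = 0.596546.
Expected differing sites = pL ≈ 0.596546 × 1238 = 738.523948 ≈ 739.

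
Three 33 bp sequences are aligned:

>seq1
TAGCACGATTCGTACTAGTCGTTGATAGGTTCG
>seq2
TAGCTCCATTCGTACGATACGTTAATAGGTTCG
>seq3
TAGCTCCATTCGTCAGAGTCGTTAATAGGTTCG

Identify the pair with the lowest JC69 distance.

seq2 and seq3

seq1–seq2: 6/33 differ, p = 0.182, d = 0.208.
seq1–seq3: 6/33 differ, p = 0.182, d = 0.208.
seq2–seq3: 4/33 differ, p = 0.121, d = 0.132.
The smallest distance is between seq2 and seq3.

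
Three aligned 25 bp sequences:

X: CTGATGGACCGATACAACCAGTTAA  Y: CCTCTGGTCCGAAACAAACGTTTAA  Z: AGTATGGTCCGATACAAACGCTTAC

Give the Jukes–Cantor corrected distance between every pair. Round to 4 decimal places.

X–Y: 8/25 sites differ → p = 0.32, d = −0.75 ln(1 − 0.426667) = 0.417216 ≈ 0.4172.
X–Z: 8/25 sites differ → p = 0.32, d = −0.75 ln(1 − 0.426667) = 0.417216 ≈ 0.4172.
Y–Z: 6/25 sites differ → p = 0.24, d = −0.75 ln(1 − 0.32) = 0.289247 ≈ 0.2892.

d(X,Y) = 0.4172, d(X,Z) = 0.4172, d(Y,Z) = 0.2892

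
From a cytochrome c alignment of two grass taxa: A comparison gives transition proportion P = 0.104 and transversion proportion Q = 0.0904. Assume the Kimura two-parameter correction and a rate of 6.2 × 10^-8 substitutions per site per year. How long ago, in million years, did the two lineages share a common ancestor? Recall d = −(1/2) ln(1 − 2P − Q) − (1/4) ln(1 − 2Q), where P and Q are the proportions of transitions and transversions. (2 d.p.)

Under the Kimura two-parameter model, d = −½ ln(1 − 2P − Q) − ¼ ln(1 − 2Q).
1 − 2P − Q = 0.7016, giving −½ ln(0.7016) = 0.177196.
1 − 2Q = 0.8192, giving −¼ ln(0.8192) = 0.049857.
d = 0.177196 + 0.049857 = 0.227053.
Under a molecular clock d = 2μt, so t = d/(2μ) = 0.227053 / (2 × 6.2 × 10^-8) = 1.83 million years.

1.83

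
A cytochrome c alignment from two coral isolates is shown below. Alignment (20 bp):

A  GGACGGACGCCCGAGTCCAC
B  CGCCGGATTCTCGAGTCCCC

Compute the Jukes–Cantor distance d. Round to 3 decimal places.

The sequences differ at 6 of 20 sites (1, 3, 8, 9, 11, 19), so p = 6/20 = 0.3.
d = −(3/4) ln(1 − 4p/3) = −0.75 ln(1 − 0.4) = −0.75 ln(0.6)
  = −0.75 × (-0.510826) = 0.383120 substitutions/site.

0.383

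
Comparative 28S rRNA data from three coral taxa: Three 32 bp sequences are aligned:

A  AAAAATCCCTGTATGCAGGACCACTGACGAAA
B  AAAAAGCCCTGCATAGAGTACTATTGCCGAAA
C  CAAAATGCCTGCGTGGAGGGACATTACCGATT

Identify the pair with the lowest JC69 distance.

A and B

A–B: 8/32 differ, p = 0.250, d = 0.304.
A–C: 12/32 differ, p = 0.375, d = 0.520.
B–C: 12/32 differ, p = 0.375, d = 0.520.
The smallest distance is between A and B.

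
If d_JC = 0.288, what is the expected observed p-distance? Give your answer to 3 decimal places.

p = (3/4)(1 − e^(−4d/3)) = 0.75 × (1 − e^(-0.384)) = 0.75 × (1 − 0.681131) = 0.239152.

0.239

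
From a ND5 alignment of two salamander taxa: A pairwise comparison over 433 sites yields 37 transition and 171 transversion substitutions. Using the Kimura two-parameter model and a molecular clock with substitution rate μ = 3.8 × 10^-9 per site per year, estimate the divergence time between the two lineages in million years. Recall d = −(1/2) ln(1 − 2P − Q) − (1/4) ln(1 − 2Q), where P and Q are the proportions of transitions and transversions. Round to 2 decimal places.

P = 37/433 ≈ 0.08545 and Q = 171/433 ≈ 0.394919.
Under the Kimura two-parameter model, d = −½ ln(1 − 2P − Q) − ¼ ln(1 − 2Q).
1 − 2P − Q = 0.434181, giving −½ ln(0.434181) = 0.417147.
1 − 2Q = 0.210162, giving −¼ ln(0.210162) = 0.389969.
d = 0.417147 + 0.389969 = 0.807116.
Under a molecular clock d = 2μt, so t = d/(2μ) = 0.807116 / (2 × 3.8 × 10^-9) = 106.20 million years.

106.20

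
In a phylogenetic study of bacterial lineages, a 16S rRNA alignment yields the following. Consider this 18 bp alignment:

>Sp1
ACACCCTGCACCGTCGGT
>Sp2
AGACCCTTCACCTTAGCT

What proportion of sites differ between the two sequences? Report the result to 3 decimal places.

The sequences differ at 5 of 18 positions (sites 2, 8, 13, 15, 17).
p = 5/18 = 0.277777… ≈ 0.278 (to 3 d.p.).

0.278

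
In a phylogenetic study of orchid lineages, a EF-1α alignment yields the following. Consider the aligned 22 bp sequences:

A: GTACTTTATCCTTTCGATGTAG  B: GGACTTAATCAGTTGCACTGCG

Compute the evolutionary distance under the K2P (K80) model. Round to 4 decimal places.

0.7728

Of 22 sites, 1 differences are transitions and 9 are transversions, so P = 1/22 ≈ 0.045455 and Q = 9/22 ≈ 0.409091.
Under the Kimura two-parameter model, d = −½ ln(1 − 2P − Q) − ¼ ln(1 − 2Q).
1 − 2P − Q = 0.499999, giving −½ ln(0.499999) = 0.346575.
1 − 2Q = 0.181818, giving −¼ ln(0.181818) = 0.426187.
d = 0.346575 + 0.426187 = 0.772762.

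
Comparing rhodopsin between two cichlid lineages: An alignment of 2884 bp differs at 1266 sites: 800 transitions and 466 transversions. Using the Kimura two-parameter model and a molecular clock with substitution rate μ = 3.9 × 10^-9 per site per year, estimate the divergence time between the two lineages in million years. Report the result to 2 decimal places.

P = 800/2884 ≈ 0.277393 and Q = 466/2884 ≈ 0.161581.
Under the Kimura two-parameter model, d = −½ ln(1 − 2P − Q) − ¼ ln(1 − 2Q).
1 − 2P − Q = 0.283633, giving −½ ln(0.283633) = 0.630037.
1 − 2Q = 0.676838, giving −¼ ln(0.676838) = 0.097581.
d = 0.630037 + 0.097581 = 0.727618.
Under a molecular clock d = 2μt, so t = d/(2μ) = 0.727618 / (2 × 3.9 × 10^-9) = 93.28 million years.

93.28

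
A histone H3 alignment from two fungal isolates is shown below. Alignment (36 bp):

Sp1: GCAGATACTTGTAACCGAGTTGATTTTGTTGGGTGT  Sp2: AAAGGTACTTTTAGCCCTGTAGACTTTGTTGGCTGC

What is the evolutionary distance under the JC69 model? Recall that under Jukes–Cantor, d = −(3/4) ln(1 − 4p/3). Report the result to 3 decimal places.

0.392

The sequences differ at 11 of 36 sites, so p = 11/36 ≈ 0.305556.
d = −(3/4) ln(1 − 4p/3) = −0.75 ln(1 − 0.407408) = −0.75 ln(0.592592)
  = −0.75 × (-0.523249) = 0.392437 substitutions/site.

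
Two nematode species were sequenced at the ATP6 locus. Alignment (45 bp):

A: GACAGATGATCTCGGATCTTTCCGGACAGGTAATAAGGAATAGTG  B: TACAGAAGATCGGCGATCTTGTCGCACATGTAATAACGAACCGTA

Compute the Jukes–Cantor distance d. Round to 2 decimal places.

0.36

The sequences differ at 13 of 45 sites, so p = 13/45 ≈ 0.288889.
d = −(3/4) ln(1 − 4p/3) = −0.75 ln(1 − 0.385185) = −0.75 ln(0.614815)
  = −0.75 × (-0.486434) = 0.364826 substitutions/site.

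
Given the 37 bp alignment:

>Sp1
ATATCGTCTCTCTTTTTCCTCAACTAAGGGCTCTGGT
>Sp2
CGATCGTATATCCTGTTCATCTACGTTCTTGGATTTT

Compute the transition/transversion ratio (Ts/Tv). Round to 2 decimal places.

Transitions are A↔G and C↔T; transversions are all other mismatches.
Transitions: 1. Transversions: 18.
R = 1/18 = 0.055555… ≈ 0.06 (to 2 d.p.).

0.06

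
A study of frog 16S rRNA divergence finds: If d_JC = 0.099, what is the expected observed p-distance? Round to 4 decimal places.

p = (3/4)(1 − e^(−4d/3)) = 0.75 × (1 − e^(-0.132)) = 0.75 × (1 − 0.876341) = 0.092744.

0.0927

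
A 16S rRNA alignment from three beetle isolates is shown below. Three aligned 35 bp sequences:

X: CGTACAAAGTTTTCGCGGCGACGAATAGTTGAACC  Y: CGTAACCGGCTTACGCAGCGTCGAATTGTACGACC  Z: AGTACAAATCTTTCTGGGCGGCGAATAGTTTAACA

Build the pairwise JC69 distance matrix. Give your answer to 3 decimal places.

d(X,Y) = 0.458, d(X,Z) = 0.273, d(Y,Z) = 0.705

X–Y: 12/35 sites differ → p ≈ 0.342857, d = −0.75 ln(1 − 0.457143) = 0.458182 ≈ 0.458.
X–Z: 8/35 sites differ → p ≈ 0.228571, d = −0.75 ln(1 − 0.304761) = 0.272625 ≈ 0.273.
Y–Z: 16/35 sites differ → p ≈ 0.457143, d = −0.75 ln(1 − 0.609524) = 0.705292 ≈ 0.705.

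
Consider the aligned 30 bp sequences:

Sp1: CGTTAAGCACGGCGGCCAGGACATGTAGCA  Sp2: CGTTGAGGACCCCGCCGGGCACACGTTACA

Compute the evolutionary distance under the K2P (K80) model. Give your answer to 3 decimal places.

Of 30 sites, 4 differences are transitions and 7 are transversions, so P = 4/30 ≈ 0.133333 and Q = 7/30 ≈ 0.233333.
Under the Kimura two-parameter model, d = −½ ln(1 − 2P − Q) − ¼ ln(1 − 2Q).
1 − 2P − Q = 0.500001, giving −½ ln(0.500001) = 0.346573.
1 − 2Q = 0.533334, giving −¼ ln(0.533334) = 0.157152.
d = 0.346573 + 0.157152 = 0.503725.

0.504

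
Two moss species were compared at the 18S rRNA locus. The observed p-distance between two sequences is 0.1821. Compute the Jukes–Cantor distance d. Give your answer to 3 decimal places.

0.209

d = −(3/4) ln(1 − 4p/3) = −0.75 ln(1 − 0.2428) = −0.75 ln(0.7572)
  = −0.75 × (-0.278128) = 0.208596 substitutions/site.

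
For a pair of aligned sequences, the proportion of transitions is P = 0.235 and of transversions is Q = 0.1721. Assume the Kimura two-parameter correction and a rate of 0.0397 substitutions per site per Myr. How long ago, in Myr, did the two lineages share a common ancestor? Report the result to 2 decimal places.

7.80

Under the Kimura two-parameter model, d = −½ ln(1 − 2P − Q) − ¼ ln(1 − 2Q).
1 − 2P − Q = 0.3579, giving −½ ln(0.3579) = 0.513751.
1 − 2Q = 0.6558, giving −¼ ln(0.6558) = 0.105475.
d = 0.513751 + 0.105475 = 0.619226.
Under a molecular clock d = 2μt, so t = d/(2μ) = 0.619226 / (2 × 0.0397) = 7.80 Myr.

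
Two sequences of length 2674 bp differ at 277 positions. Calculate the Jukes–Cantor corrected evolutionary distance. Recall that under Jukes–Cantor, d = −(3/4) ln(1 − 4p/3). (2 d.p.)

0.11

p = 277/2674 ≈ 0.10359.
d = −(3/4) ln(1 − 4p/3) = −0.75 ln(1 − 0.13812) = −0.75 ln(0.86188)
  = −0.75 × (-0.148639) = 0.111479 substitutions/site.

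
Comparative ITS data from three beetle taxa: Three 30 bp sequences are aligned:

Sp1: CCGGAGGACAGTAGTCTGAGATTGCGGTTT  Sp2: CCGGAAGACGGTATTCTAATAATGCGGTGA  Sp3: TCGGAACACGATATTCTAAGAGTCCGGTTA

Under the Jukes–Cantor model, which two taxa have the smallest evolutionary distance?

Sp1–Sp2: 8/30 differ, p = 0.267, d = 0.330.
Sp1–Sp3: 10/30 differ, p = 0.333, d = 0.441.
Sp2–Sp3: 7/30 differ, p = 0.233, d = 0.280.
The smallest distance is between Sp2 and Sp3.

Sp2 and Sp3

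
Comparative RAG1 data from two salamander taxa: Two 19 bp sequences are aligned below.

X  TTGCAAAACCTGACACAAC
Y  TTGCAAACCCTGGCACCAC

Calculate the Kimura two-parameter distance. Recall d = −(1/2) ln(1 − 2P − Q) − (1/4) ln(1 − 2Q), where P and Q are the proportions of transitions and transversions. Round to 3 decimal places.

0.177

Of 19 sites, 1 differences are transitions and 2 are transversions, so P = 1/19 ≈ 0.052632 and Q = 2/19 ≈ 0.105263.
Under the Kimura two-parameter model, d = −½ ln(1 − 2P − Q) − ¼ ln(1 − 2Q).
1 − 2P − Q = 0.789473, giving −½ ln(0.789473) = 0.118195.
1 − 2Q = 0.789474, giving −¼ ln(0.789474) = 0.059097.
d = 0.118195 + 0.059097 = 0.177292.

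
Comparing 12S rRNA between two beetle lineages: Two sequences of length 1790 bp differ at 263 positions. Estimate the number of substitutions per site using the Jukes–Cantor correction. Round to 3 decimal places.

0.164

p = 263/1790 ≈ 0.146927.
d = −(3/4) ln(1 − 4p/3) = −0.75 ln(1 − 0.195903) = −0.75 ln(0.804097)
  = −0.75 × (-0.218035) = 0.163526 substitutions/site.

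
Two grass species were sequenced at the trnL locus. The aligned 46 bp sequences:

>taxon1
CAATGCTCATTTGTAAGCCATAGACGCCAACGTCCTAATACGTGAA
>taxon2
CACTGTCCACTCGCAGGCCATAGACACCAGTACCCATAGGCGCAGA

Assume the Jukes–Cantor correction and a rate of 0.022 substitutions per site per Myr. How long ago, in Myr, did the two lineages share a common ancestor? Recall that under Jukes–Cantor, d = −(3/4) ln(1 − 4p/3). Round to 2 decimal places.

The sequences differ at 19 of 46 sites, so p = 19/46 ≈ 0.413043.
d = −(3/4) ln(1 − 4p/3) = −0.75 ln(1 − 0.550724) = −0.75 ln(0.449276)
  = −0.75 × (-0.800118) = 0.600089 substitutions/site.
Under a molecular clock d = 2μt, so t = d/(2μ) = 0.600089 / (2 × 0.022) = 13.64 Myr.

13.64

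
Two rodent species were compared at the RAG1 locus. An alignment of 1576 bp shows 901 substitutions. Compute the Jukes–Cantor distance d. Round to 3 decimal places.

p = 901/1576 ≈ 0.571701.
d = −(3/4) ln(1 − 4p/3) = −0.75 ln(1 − 0.762268) = −0.75 ln(0.237732)
  = −0.75 × (-1.436611) = 1.077458 substitutions/site.

1.077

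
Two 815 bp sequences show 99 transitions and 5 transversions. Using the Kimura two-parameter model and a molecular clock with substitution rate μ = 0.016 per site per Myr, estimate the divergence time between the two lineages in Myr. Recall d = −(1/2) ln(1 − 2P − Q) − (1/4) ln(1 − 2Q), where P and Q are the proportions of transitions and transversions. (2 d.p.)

4.57

P = 99/815 ≈ 0.121472 and Q = 5/815 ≈ 0.006135.
Under the Kimura two-parameter model, d = −½ ln(1 − 2P − Q) − ¼ ln(1 − 2Q).
1 − 2P − Q = 0.750921, giving −½ ln(0.750921) = 0.143227.
1 − 2Q = 0.98773, giving −¼ ln(0.98773) = 0.003086.
d = 0.143227 + 0.003086 = 0.146313.
Under a molecular clock d = 2μt, so t = d/(2μ) = 0.146313 / (2 × 0.016) = 4.57 Myr.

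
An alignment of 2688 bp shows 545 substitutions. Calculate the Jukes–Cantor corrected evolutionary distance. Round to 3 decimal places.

0.236

p = 545/2688 ≈ 0.202753.
d = −(3/4) ln(1 − 4p/3) = −0.75 ln(1 − 0.270337) = −0.75 ln(0.729663)
  = −0.75 × (-0.315172) = 0.236379 substitutions/site.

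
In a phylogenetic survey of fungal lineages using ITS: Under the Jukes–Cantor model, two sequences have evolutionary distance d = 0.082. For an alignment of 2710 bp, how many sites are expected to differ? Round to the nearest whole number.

211

Invert JC69: p = (3/4)(1 − e^(−4d/3)) = 0.75 × (1 − e^(-0.109333)) = 0.75 × (1 − 0.896432) = 0.077676.
Expected differing sites = pL ≈ 0.077676 × 2710 = 210.50196 ≈ 211.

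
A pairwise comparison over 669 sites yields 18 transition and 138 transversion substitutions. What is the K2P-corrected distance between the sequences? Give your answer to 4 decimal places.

P = 18/669 ≈ 0.026906 and Q = 138/669 ≈ 0.206278.
Under the Kimura two-parameter model, d = −½ ln(1 − 2P − Q) − ¼ ln(1 − 2Q).
1 − 2P − Q = 0.73991, giving −½ ln(0.73991) = 0.150613.
1 − 2Q = 0.587444, giving −¼ ln(0.587444) = 0.132994.
d = 0.150613 + 0.132994 = 0.283607.

0.2836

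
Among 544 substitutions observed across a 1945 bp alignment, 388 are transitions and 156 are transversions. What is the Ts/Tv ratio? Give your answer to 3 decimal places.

2.487

R = 388/156 = 2.487179… ≈ 2.487 (to 3 d.p.).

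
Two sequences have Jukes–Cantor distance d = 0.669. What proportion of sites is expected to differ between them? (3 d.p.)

p = (3/4)(1 − e^(−4d/3)) = 0.75 × (1 − e^(-0.892)) = 0.75 × (1 − 0.409835) = 0.442624.

0.443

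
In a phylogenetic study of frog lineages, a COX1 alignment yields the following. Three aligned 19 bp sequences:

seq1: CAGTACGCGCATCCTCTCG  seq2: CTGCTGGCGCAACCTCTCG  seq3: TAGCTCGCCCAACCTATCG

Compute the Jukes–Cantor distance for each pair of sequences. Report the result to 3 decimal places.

seq1–seq2: 5/19 sites differ → p ≈ 0.263158, d = −0.75 ln(1 − 0.350877) = 0.324100 ≈ 0.324.
seq1–seq3: 6/19 sites differ → p ≈ 0.315789, d = −0.75 ln(1 − 0.421052) = 0.409907 ≈ 0.410.
seq2–seq3: 5/19 sites differ → p ≈ 0.263158, d = −0.75 ln(1 − 0.350877) = 0.324100 ≈ 0.324.

d(seq1,seq2) = 0.324, d(seq1,seq3) = 0.410, d(seq2,seq3) = 0.324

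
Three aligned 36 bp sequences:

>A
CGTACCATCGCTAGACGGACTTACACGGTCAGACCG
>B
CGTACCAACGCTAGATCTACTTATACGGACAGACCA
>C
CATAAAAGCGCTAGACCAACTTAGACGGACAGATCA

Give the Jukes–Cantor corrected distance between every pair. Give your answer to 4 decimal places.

d(A,B) = 0.2251, d(A,C) = 0.3470, d(B,C) = 0.2635

A–B: 7/36 sites differ → p ≈ 0.194444, d = −0.75 ln(1 − 0.259259) = 0.225078 ≈ 0.2251.
A–C: 10/36 sites differ → p ≈ 0.277778, d = −0.75 ln(1 − 0.370371) = 0.346968 ≈ 0.3470.
B–C: 8/36 sites differ → p ≈ 0.222222, d = −0.75 ln(1 − 0.296296) = 0.263548 ≈ 0.2635.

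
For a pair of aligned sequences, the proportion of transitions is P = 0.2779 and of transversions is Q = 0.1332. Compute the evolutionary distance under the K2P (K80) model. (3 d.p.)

Under the Kimura two-parameter model, d = −½ ln(1 − 2P − Q) − ¼ ln(1 − 2Q).
1 − 2P − Q = 0.311, giving −½ ln(0.311) = 0.583981.
1 − 2Q = 0.7336, giving −¼ ln(0.7336) = 0.077448.
d = 0.583981 + 0.077448 = 0.661429.

0.661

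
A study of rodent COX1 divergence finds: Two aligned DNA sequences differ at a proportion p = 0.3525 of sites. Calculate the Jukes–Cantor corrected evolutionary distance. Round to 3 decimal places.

d = −(3/4) ln(1 − 4p/3) = −0.75 ln(1 − 0.47) = −0.75 ln(0.53)
  = −0.75 × (-0.634878) = 0.476159 substitutions/site.

0.476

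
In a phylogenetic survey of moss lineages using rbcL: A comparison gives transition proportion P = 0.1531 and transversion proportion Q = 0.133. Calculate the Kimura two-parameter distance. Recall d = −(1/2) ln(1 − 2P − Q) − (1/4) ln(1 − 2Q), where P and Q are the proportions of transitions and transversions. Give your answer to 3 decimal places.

Under the Kimura two-parameter model, d = −½ ln(1 − 2P − Q) − ¼ ln(1 − 2Q).
1 − 2P − Q = 0.5608, giving −½ ln(0.5608) = 0.289195.
1 − 2Q = 0.734, giving −¼ ln(0.734) = 0.077312.
d = 0.289195 + 0.077312 = 0.366507.

0.367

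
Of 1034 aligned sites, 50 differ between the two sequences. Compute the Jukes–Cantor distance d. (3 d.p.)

p = 50/1034 ≈ 0.048356.
d = −(3/4) ln(1 − 4p/3) = −0.75 ln(1 − 0.064475) = −0.75 ln(0.935525)
  = −0.75 × (-0.066647) = 0.049985 substitutions/site.

0.050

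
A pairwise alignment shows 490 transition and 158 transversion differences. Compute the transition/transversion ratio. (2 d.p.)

3.10

R = 490/158 = 3.101265… ≈ 3.10 (to 2 d.p.).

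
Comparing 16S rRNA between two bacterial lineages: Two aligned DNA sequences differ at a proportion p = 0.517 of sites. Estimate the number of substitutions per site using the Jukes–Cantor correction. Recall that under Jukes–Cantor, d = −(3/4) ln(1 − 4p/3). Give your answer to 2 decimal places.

0.88

d = −(3/4) ln(1 − 4p/3) = −0.75 ln(1 − 0.689333) = −0.75 ln(0.310667)
  = −0.75 × (-1.169034) = 0.876776 substitutions/site.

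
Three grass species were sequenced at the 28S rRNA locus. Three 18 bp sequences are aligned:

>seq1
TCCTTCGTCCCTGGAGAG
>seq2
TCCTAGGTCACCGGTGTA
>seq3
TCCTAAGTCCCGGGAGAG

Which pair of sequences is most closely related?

seq1–seq2: 7/18 differ, p = 0.389, d = 0.548.
seq1–seq3: 3/18 differ, p = 0.167, d = 0.188.
seq2–seq3: 6/18 differ, p = 0.333, d = 0.441.
The smallest distance is between seq1 and seq3.

seq1 and seq3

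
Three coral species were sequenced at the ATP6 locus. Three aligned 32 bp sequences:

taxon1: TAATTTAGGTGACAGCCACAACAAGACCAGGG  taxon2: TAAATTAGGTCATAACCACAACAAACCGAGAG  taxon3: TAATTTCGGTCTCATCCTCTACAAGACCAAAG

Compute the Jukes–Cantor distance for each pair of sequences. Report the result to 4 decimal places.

d(taxon1,taxon2) = 0.3041, d(taxon1,taxon3) = 0.3041, d(taxon2,taxon3) = 0.4598

taxon1–taxon2: 8/32 sites differ → p = 0.25, d = −0.75 ln(1 − 0.333333) = 0.304098 ≈ 0.3041.
taxon1–taxon3: 8/32 sites differ → p = 0.25, d = −0.75 ln(1 − 0.333333) = 0.304098 ≈ 0.3041.
taxon2–taxon3: 11/32 sites differ → p = 0.34375, d = −0.75 ln(1 − 0.458333) = 0.459828 ≈ 0.4598.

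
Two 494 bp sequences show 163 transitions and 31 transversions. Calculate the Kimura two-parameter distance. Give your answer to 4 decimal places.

0.6748

P = 163/494 ≈ 0.32996 and Q = 31/494 ≈ 0.062753.
Under the Kimura two-parameter model, d = −½ ln(1 − 2P − Q) − ¼ ln(1 − 2Q).
1 − 2P − Q = 0.277327, giving −½ ln(0.277327) = 0.641279.
1 − 2Q = 0.874494, giving −¼ ln(0.874494) = 0.033527.
d = 0.641279 + 0.033527 = 0.674806.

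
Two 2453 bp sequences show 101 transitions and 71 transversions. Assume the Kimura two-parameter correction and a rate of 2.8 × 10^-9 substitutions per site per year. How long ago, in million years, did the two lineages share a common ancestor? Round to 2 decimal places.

13.20

P = 101/2453 ≈ 0.041174 and Q = 71/2453 ≈ 0.028944.
Under the Kimura two-parameter model, d = −½ ln(1 − 2P − Q) − ¼ ln(1 − 2Q).
1 − 2P − Q = 0.888708, giving −½ ln(0.888708) = 0.058993.
1 − 2Q = 0.942112, giving −¼ ln(0.942112) = 0.014908.
d = 0.058993 + 0.014908 = 0.073901.
Under a molecular clock d = 2μt, so t = d/(2μ) = 0.073901 / (2 × 2.8 × 10^-9) = 13.20 million years.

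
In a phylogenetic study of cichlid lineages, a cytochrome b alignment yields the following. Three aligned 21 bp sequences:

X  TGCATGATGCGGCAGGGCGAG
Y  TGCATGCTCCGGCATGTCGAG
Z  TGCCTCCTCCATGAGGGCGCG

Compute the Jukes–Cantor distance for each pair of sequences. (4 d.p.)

X–Y: 4/21 sites differ → p ≈ 0.190476, d = −0.75 ln(1 − 0.253968) = 0.219740 ≈ 0.2197.
X–Z: 8/21 sites differ → p ≈ 0.380952, d = −0.75 ln(1 − 0.507936) = 0.531860 ≈ 0.5319.
Y–Z: 8/21 sites differ → p ≈ 0.380952, d = −0.75 ln(1 − 0.507936) = 0.531860 ≈ 0.5319.

d(X,Y) = 0.2197, d(X,Z) = 0.5319, d(Y,Z) = 0.5319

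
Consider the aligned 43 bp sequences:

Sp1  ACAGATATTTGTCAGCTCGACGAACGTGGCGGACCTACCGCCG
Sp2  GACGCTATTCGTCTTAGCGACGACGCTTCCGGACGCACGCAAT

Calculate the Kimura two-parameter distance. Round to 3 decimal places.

0.862

Of 43 sites, 3 differences are transitions and 18 are transversions, so P = 3/43 ≈ 0.069767 and Q = 18/43 ≈ 0.418605.
Under the Kimura two-parameter model, d = −½ ln(1 − 2P − Q) − ¼ ln(1 − 2Q).
1 − 2P − Q = 0.441861, giving −½ ln(0.441861) = 0.408380.
1 − 2Q = 0.16279, giving −¼ ln(0.16279) = 0.453824.
d = 0.408380 + 0.453824 = 0.862204.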